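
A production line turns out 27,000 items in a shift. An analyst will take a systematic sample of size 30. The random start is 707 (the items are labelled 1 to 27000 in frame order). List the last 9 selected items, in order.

k = N/n = 27000/30 = 900
22nd selection = 707 + 21×900 = 19607
23rd: 19607 + 900 = 20507
24th: 20507 + 900 = 21407
25th: 21407 + 900 = 22307
26th: 22307 + 900 = 23207
27th: 23207 + 900 = 24107
28th: 24107 + 900 = 25007
29th: 25007 + 900 = 25907
30th: 25907 + 900 = 26807

19607, 20507, 21407, 22307, 23207, 24107, 25007, 25907, 26807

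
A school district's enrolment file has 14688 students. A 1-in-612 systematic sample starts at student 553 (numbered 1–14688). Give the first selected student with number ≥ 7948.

8509

k = 612
Steps past start: ⌈(7948 − 553)/612⌉ = ⌈7395/612⌉ = 13
Selected student: 553 + 13×612 = 8509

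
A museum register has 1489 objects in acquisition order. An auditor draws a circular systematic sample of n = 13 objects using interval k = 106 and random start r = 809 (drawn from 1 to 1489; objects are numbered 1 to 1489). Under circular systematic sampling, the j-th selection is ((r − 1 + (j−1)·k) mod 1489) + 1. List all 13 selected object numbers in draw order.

809, 915, 1021, 1127, 1233, 1339, 1445, 62, 168, 274, 380, 486, 592

Selection 1: 809
Selection 2: 809 + 106 = 915
Selection 3: 915 + 106 = 1021
Selection 4: 1021 + 106 = 1127
Selection 5: 1127 + 106 = 1233
Selection 6: 1233 + 106 = 1339
Selection 7: 1339 + 106 = 1445
Selection 8: 1445 + 106 = 1551 → 1551 − 1489 = 62
Selection 9: 62 + 106 = 168
Selection 10: 168 + 106 = 274
Selection 11: 274 + 106 = 380
Selection 12: 380 + 106 = 486
Selection 13: 486 + 106 = 592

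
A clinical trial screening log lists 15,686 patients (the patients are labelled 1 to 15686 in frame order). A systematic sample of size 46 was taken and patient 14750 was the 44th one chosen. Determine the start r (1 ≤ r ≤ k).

k = 15686/46 = 341
r = 14750 − (44−1)×341 = 14750 − 14663 = 87

87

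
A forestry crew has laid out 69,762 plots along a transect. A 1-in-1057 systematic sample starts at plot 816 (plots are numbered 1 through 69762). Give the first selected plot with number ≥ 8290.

9272

k = 1057
Steps past start: ⌈(8290 − 816)/1057⌉ = ⌈7474/1057⌉ = 8
Selected plot: 816 + 8×1057 = 9272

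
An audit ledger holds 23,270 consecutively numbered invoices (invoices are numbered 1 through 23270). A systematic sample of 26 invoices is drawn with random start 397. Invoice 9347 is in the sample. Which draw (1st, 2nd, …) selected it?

11

k = 23270/26 = 895
position = (9347 − 397)/895 + 1 = 8950/895 + 1 = 10 + 1 = 11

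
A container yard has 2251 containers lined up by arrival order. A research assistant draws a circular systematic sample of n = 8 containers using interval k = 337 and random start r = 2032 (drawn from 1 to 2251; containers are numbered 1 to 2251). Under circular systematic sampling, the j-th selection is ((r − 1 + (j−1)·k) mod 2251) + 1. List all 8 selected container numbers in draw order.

Selection 1: 2032
Selection 2: 2032 + 337 = 2369 → 2369 − 2251 = 118
Selection 3: 118 + 337 = 455
Selection 4: 455 + 337 = 792
Selection 5: 792 + 337 = 1129
Selection 6: 1129 + 337 = 1466
Selection 7: 1466 + 337 = 1803
Selection 8: 1803 + 337 = 2140

2032, 118, 455, 792, 1129, 1466, 1803, 2140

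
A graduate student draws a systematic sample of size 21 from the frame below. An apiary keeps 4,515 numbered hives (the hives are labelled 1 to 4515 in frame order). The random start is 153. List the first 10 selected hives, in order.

k = N/n = 4515/21 = 215
hive 1: 153
hive 2: 153 + 215 = 368
hive 3: 368 + 215 = 583
hive 4: 583 + 215 = 798
hive 5: 798 + 215 = 1013
hive 6: 1013 + 215 = 1228
hive 7: 1228 + 215 = 1443
hive 8: 1443 + 215 = 1658
hive 9: 1658 + 215 = 1873
hive 10: 1873 + 215 = 2088

153, 368, 583, 798, 1013, 1228, 1443, 1658, 1873, 2088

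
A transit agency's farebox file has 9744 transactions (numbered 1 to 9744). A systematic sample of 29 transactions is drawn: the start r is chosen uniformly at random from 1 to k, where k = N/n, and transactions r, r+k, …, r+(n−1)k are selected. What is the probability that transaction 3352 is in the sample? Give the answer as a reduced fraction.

k = 9744/29 = 336.
Transaction 3352 is selected iff r ≡ 3352 (mod 336); exactly one such r in {1,…,336}.
Inclusion probability = 1/336.

1/336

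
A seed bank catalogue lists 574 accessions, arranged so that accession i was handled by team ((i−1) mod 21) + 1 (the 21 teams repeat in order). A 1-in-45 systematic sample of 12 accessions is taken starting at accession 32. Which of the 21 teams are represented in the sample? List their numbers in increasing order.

Consecutive selections differ by k = 45, so their team numbers differ by 45 mod 21 = 3.
gcd(45, 21) = 3, so the sample visits 21/3 = 7 distinct residues mod 21.
Start 32 is team 11; the teams hit are 2, 5, 8, 11, 14, 17, 20.

2, 5, 8, 11, 14, 17, 20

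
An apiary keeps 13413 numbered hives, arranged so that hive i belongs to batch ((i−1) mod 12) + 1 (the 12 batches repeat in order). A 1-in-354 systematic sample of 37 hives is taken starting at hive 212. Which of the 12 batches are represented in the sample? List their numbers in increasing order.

2, 8

Consecutive selections differ by k = 354, so their batch numbers differ by 354 mod 12 = 6.
gcd(354, 12) = 6, so the sample visits 12/6 = 2 distinct residues mod 12.
Start 212 is batch 8; the batches hit are 2, 8.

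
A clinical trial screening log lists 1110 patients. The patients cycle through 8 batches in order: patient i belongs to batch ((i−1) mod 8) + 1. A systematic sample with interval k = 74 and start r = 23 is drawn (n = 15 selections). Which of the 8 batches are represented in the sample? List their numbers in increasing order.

Consecutive selections differ by k = 74, so their batch numbers differ by 74 mod 8 = 2.
gcd(74, 8) = 2, so the sample visits 8/2 = 4 distinct residues mod 8.
Start 23 is batch 7; the batches hit are 1, 3, 5, 7.

1, 3, 5, 7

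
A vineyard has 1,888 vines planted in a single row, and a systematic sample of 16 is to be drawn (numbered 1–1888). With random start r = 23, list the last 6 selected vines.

1203, 1321, 1439, 1557, 1675, 1793

k = N/n = 1888/16 = 118
11th selection = 23 + 10×118 = 1203
12th: 1203 + 118 = 1321
13th: 1321 + 118 = 1439
14th: 1439 + 118 = 1557
15th: 1557 + 118 = 1675
16th: 1675 + 118 = 1793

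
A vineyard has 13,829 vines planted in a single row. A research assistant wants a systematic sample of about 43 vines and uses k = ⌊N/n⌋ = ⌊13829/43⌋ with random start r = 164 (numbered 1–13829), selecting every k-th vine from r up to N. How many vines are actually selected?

43

k = ⌊13829/43⌋ = 321
Achieved size = ⌊(13829 − 164)/321⌋ + 1 = ⌊13665/321⌋ + 1 = 42 + 1 = 43
(last selection: 164 + 42×321 = 13646 ≤ 13829; next would be 13967 > 13829)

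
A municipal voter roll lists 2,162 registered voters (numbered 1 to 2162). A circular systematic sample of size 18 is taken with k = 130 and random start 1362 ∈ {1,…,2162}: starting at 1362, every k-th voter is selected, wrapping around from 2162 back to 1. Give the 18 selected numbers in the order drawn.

Selection 1: 1362
Selection 2: 1362 + 130 = 1492
Selection 3: 1492 + 130 = 1622
Selection 4: 1622 + 130 = 1752
Selection 5: 1752 + 130 = 1882
Selection 6: 1882 + 130 = 2012
Selection 7: 2012 + 130 = 2142
Selection 8: 2142 + 130 = 2272 → 2272 − 2162 = 110
Selection 9: 110 + 130 = 240
Selection 10: 240 + 130 = 370
Selection 11: 370 + 130 = 500
Selection 12: 500 + 130 = 630
Selection 13: 630 + 130 = 760
Selection 14: 760 + 130 = 890
Selection 15: 890 + 130 = 1020
Selection 16: 1020 + 130 = 1150
Selection 17: 1150 + 130 = 1280
Selection 18: 1280 + 130 = 1410

1362, 1492, 1622, 1752, 1882, 2012, 2142, 110, 240, 370, 500, 630, 760, 890, 1020, 1150, 1280, 1410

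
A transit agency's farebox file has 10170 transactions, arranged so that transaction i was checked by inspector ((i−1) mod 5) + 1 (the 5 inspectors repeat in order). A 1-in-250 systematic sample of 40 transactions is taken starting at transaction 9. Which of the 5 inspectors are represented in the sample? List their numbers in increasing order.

Consecutive selections differ by k = 250, so their inspector numbers differ by 250 mod 5 = 0.
gcd(250, 5) = 5, so the sample visits 5/5 = 1 distinct residues mod 5.
Start 9 is inspector 4; the inspectors hit are 4.

4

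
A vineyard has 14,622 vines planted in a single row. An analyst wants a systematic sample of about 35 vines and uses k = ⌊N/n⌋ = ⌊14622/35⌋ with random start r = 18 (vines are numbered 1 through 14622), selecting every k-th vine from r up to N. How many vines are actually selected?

36

k = ⌊14622/35⌋ = 417
Achieved size = ⌊(14622 − 18)/417⌋ + 1 = ⌊14604/417⌋ + 1 = 35 + 1 = 36
(last selection: 18 + 35×417 = 14613 ≤ 14622; next would be 15030 > 14622)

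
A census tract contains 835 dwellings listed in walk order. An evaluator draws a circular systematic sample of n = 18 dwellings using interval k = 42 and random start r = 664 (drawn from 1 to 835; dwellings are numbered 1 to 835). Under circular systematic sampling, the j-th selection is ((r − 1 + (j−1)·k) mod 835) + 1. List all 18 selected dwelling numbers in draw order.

664, 706, 748, 790, 832, 39, 81, 123, 165, 207, 249, 291, 333, 375, 417, 459, 501, 543

Selection 1: 664
Selection 2: 664 + 42 = 706
Selection 3: 706 + 42 = 748
Selection 4: 748 + 42 = 790
Selection 5: 790 + 42 = 832
Selection 6: 832 + 42 = 874 → 874 − 835 = 39
Selection 7: 39 + 42 = 81
Selection 8: 81 + 42 = 123
Selection 9: 123 + 42 = 165
Selection 10: 165 + 42 = 207
Selection 11: 207 + 42 = 249
Selection 12: 249 + 42 = 291
Selection 13: 291 + 42 = 333
Selection 14: 333 + 42 = 375
Selection 15: 375 + 42 = 417
Selection 16: 417 + 42 = 459
Selection 17: 459 + 42 = 501
Selection 18: 501 + 42 = 543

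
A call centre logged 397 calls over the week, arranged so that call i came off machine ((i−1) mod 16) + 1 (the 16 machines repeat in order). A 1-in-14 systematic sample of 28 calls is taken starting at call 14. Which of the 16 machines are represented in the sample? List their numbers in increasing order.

2, 4, 6, 8, 10, 12, 14, 16

Consecutive selections differ by k = 14, so their machine numbers differ by 14 mod 16 = 14.
gcd(14, 16) = 2, so the sample visits 16/2 = 8 distinct residues mod 16.
Start 14 is machine 14; the machines hit are 2, 4, 6, 8, 10, 12, 14, 16.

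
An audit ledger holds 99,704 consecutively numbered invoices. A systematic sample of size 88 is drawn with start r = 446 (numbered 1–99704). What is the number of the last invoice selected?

k = 99704/88 = 1133
88th selection = r + (88−1)·k = 446 + 87×1133 = 446 + 98571 = 99017

99017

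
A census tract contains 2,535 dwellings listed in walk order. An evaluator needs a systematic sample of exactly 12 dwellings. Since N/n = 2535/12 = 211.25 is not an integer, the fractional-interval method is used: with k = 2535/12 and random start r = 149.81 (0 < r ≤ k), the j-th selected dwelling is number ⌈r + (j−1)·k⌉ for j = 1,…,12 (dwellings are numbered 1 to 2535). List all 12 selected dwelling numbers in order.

150, 362, 573, 784, 995, 1207, 1418, 1629, 1840, 2052, 2263, 2474

j=1: r + 0k = 149.81 → ⌈·⌉ = 150
j=2: r + 1k = 361.06 → ⌈·⌉ = 362
j=3: r + 2k = 572.31 → ⌈·⌉ = 573
j=4: r + 3k = 783.56 → ⌈·⌉ = 784
j=5: r + 4k = 994.81 → ⌈·⌉ = 995
j=6: r + 5k = 1206.06 → ⌈·⌉ = 1207
j=7: r + 6k = 1417.31 → ⌈·⌉ = 1418
j=8: r + 7k = 1628.56 → ⌈·⌉ = 1629
j=9: r + 8k = 1839.81 → ⌈·⌉ = 1840
j=10: r + 9k = 2051.06 → ⌈·⌉ = 2052
j=11: r + 10k = 2262.31 → ⌈·⌉ = 2263
j=12: r + 11k = 2473.56 → ⌈·⌉ = 2474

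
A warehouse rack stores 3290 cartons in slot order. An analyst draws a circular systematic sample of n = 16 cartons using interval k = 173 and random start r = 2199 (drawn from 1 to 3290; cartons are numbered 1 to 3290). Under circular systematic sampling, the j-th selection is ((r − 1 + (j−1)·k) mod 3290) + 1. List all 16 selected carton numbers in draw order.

2199, 2372, 2545, 2718, 2891, 3064, 3237, 120, 293, 466, 639, 812, 985, 1158, 1331, 1504

Selection 1: 2199
Selection 2: 2199 + 173 = 2372
Selection 3: 2372 + 173 = 2545
Selection 4: 2545 + 173 = 2718
Selection 5: 2718 + 173 = 2891
Selection 6: 2891 + 173 = 3064
Selection 7: 3064 + 173 = 3237
Selection 8: 3237 + 173 = 3410 → 3410 − 3290 = 120
Selection 9: 120 + 173 = 293
Selection 10: 293 + 173 = 466
Selection 11: 466 + 173 = 639
Selection 12: 639 + 173 = 812
Selection 13: 812 + 173 = 985
Selection 14: 985 + 173 = 1158
Selection 15: 1158 + 173 = 1331
Selection 16: 1331 + 173 = 1504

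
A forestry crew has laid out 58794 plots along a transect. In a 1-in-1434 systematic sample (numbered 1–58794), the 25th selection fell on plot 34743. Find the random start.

k = 1434
r = 34743 − (25−1)×1434 = 34743 − 34416 = 327

327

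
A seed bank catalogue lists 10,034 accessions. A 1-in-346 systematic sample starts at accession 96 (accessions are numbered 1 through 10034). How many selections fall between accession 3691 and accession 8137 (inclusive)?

k = 346
First selection ≥ 3691: 96 + ⌈(3691−96)/346⌉·346 = 96 + 11×346 = 3902
Last selection ≤ 8137: 96 + ⌊(8137−96)/346⌋·346 = 96 + 23×346 = 8054
Count = 23 − 11 + 1 = 13

13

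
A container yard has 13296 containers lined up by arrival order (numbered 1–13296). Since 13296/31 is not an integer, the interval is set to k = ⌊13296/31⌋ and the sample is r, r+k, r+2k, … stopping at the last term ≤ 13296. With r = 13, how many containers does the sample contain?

k = ⌊13296/31⌋ = 428
Achieved size = ⌊(13296 − 13)/428⌋ + 1 = ⌊13283/428⌋ + 1 = 31 + 1 = 32
(last selection: 13 + 31×428 = 13281 ≤ 13296; next would be 13709 > 13296)

32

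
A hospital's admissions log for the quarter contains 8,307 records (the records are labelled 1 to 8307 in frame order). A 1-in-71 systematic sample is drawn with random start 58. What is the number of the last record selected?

8294

k = 71
117th selection = r + (117−1)·k = 58 + 116×71 = 58 + 8236 = 8294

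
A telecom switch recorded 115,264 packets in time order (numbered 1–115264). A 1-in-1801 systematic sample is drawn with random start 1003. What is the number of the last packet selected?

114466

k = 1801
64th selection = r + (64−1)·k = 1003 + 63×1801 = 1003 + 113463 = 114466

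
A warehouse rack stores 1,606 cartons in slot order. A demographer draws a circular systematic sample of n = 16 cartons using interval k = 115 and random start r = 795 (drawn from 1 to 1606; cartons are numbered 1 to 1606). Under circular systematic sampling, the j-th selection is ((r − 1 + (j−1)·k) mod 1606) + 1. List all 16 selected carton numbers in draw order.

795, 910, 1025, 1140, 1255, 1370, 1485, 1600, 109, 224, 339, 454, 569, 684, 799, 914

Selection 1: 795
Selection 2: 795 + 115 = 910
Selection 3: 910 + 115 = 1025
Selection 4: 1025 + 115 = 1140
Selection 5: 1140 + 115 = 1255
Selection 6: 1255 + 115 = 1370
Selection 7: 1370 + 115 = 1485
Selection 8: 1485 + 115 = 1600
Selection 9: 1600 + 115 = 1715 → 1715 − 1606 = 109
Selection 10: 109 + 115 = 224
Selection 11: 224 + 115 = 339
Selection 12: 339 + 115 = 454
Selection 13: 454 + 115 = 569
Selection 14: 569 + 115 = 684
Selection 15: 684 + 115 = 799
Selection 16: 799 + 115 = 914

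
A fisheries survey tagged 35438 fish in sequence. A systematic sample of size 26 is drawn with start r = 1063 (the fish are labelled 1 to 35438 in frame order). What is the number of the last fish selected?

35138

k = 35438/26 = 1363
26th selection = r + (26−1)·k = 1063 + 25×1363 = 1063 + 34075 = 35138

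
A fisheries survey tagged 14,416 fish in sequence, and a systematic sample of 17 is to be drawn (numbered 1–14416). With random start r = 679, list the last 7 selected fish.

k = N/n = 14416/17 = 848
11th selection = 679 + 10×848 = 9159
12th: 9159 + 848 = 10007
13th: 10007 + 848 = 10855
14th: 10855 + 848 = 11703
15th: 11703 + 848 = 12551
16th: 12551 + 848 = 13399
17th: 13399 + 848 = 14247

9159, 10007, 10855, 11703, 12551, 13399, 14247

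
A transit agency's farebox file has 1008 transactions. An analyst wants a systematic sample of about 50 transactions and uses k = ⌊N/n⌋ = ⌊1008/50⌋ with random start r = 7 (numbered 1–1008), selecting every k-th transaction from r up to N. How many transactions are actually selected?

51

k = ⌊1008/50⌋ = 20
Achieved size = ⌊(1008 − 7)/20⌋ + 1 = ⌊1001/20⌋ + 1 = 50 + 1 = 51
(last selection: 7 + 50×20 = 1007 ≤ 1008; next would be 1027 > 1008)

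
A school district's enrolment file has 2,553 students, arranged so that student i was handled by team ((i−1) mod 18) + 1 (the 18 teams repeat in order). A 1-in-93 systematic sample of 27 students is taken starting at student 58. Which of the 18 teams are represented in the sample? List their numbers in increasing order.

1, 4, 7, 10, 13, 16

Consecutive selections differ by k = 93, so their team numbers differ by 93 mod 18 = 3.
gcd(93, 18) = 3, so the sample visits 18/3 = 6 distinct residues mod 18.
Start 58 is team 4; the teams hit are 1, 4, 7, 10, 13, 16.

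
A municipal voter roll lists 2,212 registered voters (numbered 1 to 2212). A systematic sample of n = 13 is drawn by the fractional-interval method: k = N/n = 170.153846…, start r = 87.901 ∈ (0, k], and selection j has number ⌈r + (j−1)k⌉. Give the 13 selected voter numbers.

88, 259, 429, 599, 769, 939, 1109, 1279, 1450, 1620, 1790, 1960, 2130

j=1: r + 0k = 87.901 → ⌈·⌉ = 88
j=2: r + 1k = 258.054846… → ⌈·⌉ = 259
j=3: r + 2k = 428.208692… → ⌈·⌉ = 429
j=4: r + 3k = 598.362538… → ⌈·⌉ = 599
j=5: r + 4k = 768.516384… → ⌈·⌉ = 769
j=6: r + 5k = 938.670230… → ⌈·⌉ = 939
j=7: r + 6k = 1108.824076… → ⌈·⌉ = 1109
j=8: r + 7k = 1278.977923… → ⌈·⌉ = 1279
j=9: r + 8k = 1449.131769… → ⌈·⌉ = 1450
j=10: r + 9k = 1619.285615… → ⌈·⌉ = 1620
j=11: r + 10k = 1789.439461… → ⌈·⌉ = 1790
j=12: r + 11k = 1959.593307… → ⌈·⌉ = 1960
j=13: r + 12k = 2129.747153… → ⌈·⌉ = 2130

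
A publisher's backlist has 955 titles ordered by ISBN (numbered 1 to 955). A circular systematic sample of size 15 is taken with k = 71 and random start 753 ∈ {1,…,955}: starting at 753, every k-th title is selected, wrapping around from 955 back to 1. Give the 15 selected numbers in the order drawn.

Selection 1: 753
Selection 2: 753 + 71 = 824
Selection 3: 824 + 71 = 895
Selection 4: 895 + 71 = 966 → 966 − 955 = 11
Selection 5: 11 + 71 = 82
Selection 6: 82 + 71 = 153
Selection 7: 153 + 71 = 224
Selection 8: 224 + 71 = 295
Selection 9: 295 + 71 = 366
Selection 10: 366 + 71 = 437
Selection 11: 437 + 71 = 508
Selection 12: 508 + 71 = 579
Selection 13: 579 + 71 = 650
Selection 14: 650 + 71 = 721
Selection 15: 721 + 71 = 792

753, 824, 895, 11, 82, 153, 224, 295, 366, 437, 508, 579, 650, 721, 792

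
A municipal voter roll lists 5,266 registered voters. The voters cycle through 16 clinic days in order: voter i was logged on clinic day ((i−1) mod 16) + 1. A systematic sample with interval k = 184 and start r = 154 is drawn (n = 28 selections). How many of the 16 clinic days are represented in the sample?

Consecutive selections differ by k = 184, so their clinic day numbers differ by 184 mod 16 = 8.
gcd(184, 16) = 8, so the sample visits 16/8 = 2 distinct residues mod 16.
Start 154 is clinic day 10; the clinic days hit are 2, 10.

2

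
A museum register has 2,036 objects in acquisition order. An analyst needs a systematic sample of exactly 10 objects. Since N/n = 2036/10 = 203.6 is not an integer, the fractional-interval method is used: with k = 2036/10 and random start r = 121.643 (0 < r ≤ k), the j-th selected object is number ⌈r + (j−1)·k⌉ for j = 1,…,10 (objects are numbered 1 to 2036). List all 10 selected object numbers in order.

122, 326, 529, 733, 937, 1140, 1344, 1547, 1751, 1955

j=1: r + 0k = 121.643 → ⌈·⌉ = 122
j=2: r + 1k = 325.243 → ⌈·⌉ = 326
j=3: r + 2k = 528.843 → ⌈·⌉ = 529
j=4: r + 3k = 732.443 → ⌈·⌉ = 733
j=5: r + 4k = 936.043 → ⌈·⌉ = 937
j=6: r + 5k = 1139.643 → ⌈·⌉ = 1140
j=7: r + 6k = 1343.243 → ⌈·⌉ = 1344
j=8: r + 7k = 1546.843 → ⌈·⌉ = 1547
j=9: r + 8k = 1750.443 → ⌈·⌉ = 1751
j=10: r + 9k = 1954.043 → ⌈·⌉ = 1955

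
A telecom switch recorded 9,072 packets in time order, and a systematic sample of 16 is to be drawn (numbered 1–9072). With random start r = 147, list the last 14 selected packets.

k = N/n = 9072/16 = 567
3rd selection = 147 + 2×567 = 1281
4th: 1281 + 567 = 1848
5th: 1848 + 567 = 2415
6th: 2415 + 567 = 2982
7th: 2982 + 567 = 3549
8th: 3549 + 567 = 4116
9th: 4116 + 567 = 4683
10th: 4683 + 567 = 5250
11th: 5250 + 567 = 5817
12th: 5817 + 567 = 6384
13th: 6384 + 567 = 6951
14th: 6951 + 567 = 7518
15th: 7518 + 567 = 8085
16th: 8085 + 567 = 8652

1281, 1848, 2415, 2982, 3549, 4116, 4683, 5250, 5817, 6384, 6951, 7518, 8085, 8652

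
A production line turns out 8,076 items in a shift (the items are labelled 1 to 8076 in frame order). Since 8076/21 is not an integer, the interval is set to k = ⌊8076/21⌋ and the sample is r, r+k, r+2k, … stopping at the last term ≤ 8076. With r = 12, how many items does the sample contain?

k = ⌊8076/21⌋ = 384
Achieved size = ⌊(8076 − 12)/384⌋ + 1 = ⌊8064/384⌋ + 1 = 21 + 1 = 22
(last selection: 12 + 21×384 = 8076 ≤ 8076; next would be 8460 > 8076)

22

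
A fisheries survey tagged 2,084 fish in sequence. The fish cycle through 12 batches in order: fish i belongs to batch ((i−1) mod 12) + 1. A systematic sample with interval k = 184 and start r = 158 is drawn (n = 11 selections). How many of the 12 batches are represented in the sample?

Consecutive selections differ by k = 184, so their batch numbers differ by 184 mod 12 = 4.
gcd(184, 12) = 4, so the sample visits 12/4 = 3 distinct residues mod 12.
Start 158 is batch 2; the batches hit are 2, 6, 10.

3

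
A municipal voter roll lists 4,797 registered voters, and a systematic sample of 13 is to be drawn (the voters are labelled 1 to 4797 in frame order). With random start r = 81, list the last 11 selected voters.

k = N/n = 4797/13 = 369
3rd selection = 81 + 2×369 = 819
4th: 819 + 369 = 1188
5th: 1188 + 369 = 1557
6th: 1557 + 369 = 1926
7th: 1926 + 369 = 2295
8th: 2295 + 369 = 2664
9th: 2664 + 369 = 3033
10th: 3033 + 369 = 3402
11th: 3402 + 369 = 3771
12th: 3771 + 369 = 4140
13th: 4140 + 369 = 4509

819, 1188, 1557, 1926, 2295, 2664, 3033, 3402, 3771, 4140, 4509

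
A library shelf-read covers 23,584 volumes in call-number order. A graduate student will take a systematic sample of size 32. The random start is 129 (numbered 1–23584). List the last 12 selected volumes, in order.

k = N/n = 23584/32 = 737
21st selection = 129 + 20×737 = 14869
22nd: 14869 + 737 = 15606
23rd: 15606 + 737 = 16343
24th: 16343 + 737 = 17080
25th: 17080 + 737 = 17817
26th: 17817 + 737 = 18554
27th: 18554 + 737 = 19291
28th: 19291 + 737 = 20028
29th: 20028 + 737 = 20765
30th: 20765 + 737 = 21502
31st: 21502 + 737 = 22239
32nd: 22239 + 737 = 22976

14869, 15606, 16343, 17080, 17817, 18554, 19291, 20028, 20765, 21502, 22239, 22976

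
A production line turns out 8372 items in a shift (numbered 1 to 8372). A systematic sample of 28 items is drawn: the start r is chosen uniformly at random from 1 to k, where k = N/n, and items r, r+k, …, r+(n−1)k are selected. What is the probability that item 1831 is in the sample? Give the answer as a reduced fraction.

k = 8372/28 = 299.
Item 1831 is selected iff r ≡ 1831 (mod 299); exactly one such r in {1,…,299}.
Inclusion probability = 1/299.

1/299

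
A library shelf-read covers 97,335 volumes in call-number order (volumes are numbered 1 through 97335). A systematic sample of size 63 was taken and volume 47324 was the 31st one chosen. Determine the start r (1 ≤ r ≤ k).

974

k = 97335/63 = 1545
r = 47324 − (31−1)×1545 = 47324 − 46350 = 974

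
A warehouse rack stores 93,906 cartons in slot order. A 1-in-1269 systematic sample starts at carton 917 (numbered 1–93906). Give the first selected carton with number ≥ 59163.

k = 1269
Steps past start: ⌈(59163 − 917)/1269⌉ = ⌈58246/1269⌉ = 46
Selected carton: 917 + 46×1269 = 59291

59291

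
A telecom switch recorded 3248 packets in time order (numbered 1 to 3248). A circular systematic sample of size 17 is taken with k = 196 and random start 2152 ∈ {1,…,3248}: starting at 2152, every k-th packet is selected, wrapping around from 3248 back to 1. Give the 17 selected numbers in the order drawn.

2152, 2348, 2544, 2740, 2936, 3132, 80, 276, 472, 668, 864, 1060, 1256, 1452, 1648, 1844, 2040

Selection 1: 2152
Selection 2: 2152 + 196 = 2348
Selection 3: 2348 + 196 = 2544
Selection 4: 2544 + 196 = 2740
Selection 5: 2740 + 196 = 2936
Selection 6: 2936 + 196 = 3132
Selection 7: 3132 + 196 = 3328 → 3328 − 3248 = 80
Selection 8: 80 + 196 = 276
Selection 9: 276 + 196 = 472
Selection 10: 472 + 196 = 668
Selection 11: 668 + 196 = 864
Selection 12: 864 + 196 = 1060
Selection 13: 1060 + 196 = 1256
Selection 14: 1256 + 196 = 1452
Selection 15: 1452 + 196 = 1648
Selection 16: 1648 + 196 = 1844
Selection 17: 1844 + 196 = 2040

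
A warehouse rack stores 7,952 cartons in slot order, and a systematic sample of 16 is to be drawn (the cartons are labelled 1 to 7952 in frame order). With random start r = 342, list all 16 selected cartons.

342, 839, 1336, 1833, 2330, 2827, 3324, 3821, 4318, 4815, 5312, 5809, 6306, 6803, 7300, 7797

k = N/n = 7952/16 = 497
carton 1: 342
carton 2: 342 + 497 = 839
carton 3: 839 + 497 = 1336
carton 4: 1336 + 497 = 1833
carton 5: 1833 + 497 = 2330
carton 6: 2330 + 497 = 2827
carton 7: 2827 + 497 = 3324
carton 8: 3324 + 497 = 3821
carton 9: 3821 + 497 = 4318
carton 10: 4318 + 497 = 4815
carton 11: 4815 + 497 = 5312
carton 12: 5312 + 497 = 5809
carton 13: 5809 + 497 = 6306
carton 14: 6306 + 497 = 6803
carton 15: 6803 + 497 = 7300
carton 16: 7300 + 497 = 7797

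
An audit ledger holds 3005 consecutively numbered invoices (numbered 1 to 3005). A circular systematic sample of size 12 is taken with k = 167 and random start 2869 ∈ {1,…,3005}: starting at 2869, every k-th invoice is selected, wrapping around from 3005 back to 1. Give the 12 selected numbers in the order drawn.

Selection 1: 2869
Selection 2: 2869 + 167 = 3036 → 3036 − 3005 = 31
Selection 3: 31 + 167 = 198
Selection 4: 198 + 167 = 365
Selection 5: 365 + 167 = 532
Selection 6: 532 + 167 = 699
Selection 7: 699 + 167 = 866
Selection 8: 866 + 167 = 1033
Selection 9: 1033 + 167 = 1200
Selection 10: 1200 + 167 = 1367
Selection 11: 1367 + 167 = 1534
Selection 12: 1534 + 167 = 1701

2869, 31, 198, 365, 532, 699, 866, 1033, 1200, 1367, 1534, 1701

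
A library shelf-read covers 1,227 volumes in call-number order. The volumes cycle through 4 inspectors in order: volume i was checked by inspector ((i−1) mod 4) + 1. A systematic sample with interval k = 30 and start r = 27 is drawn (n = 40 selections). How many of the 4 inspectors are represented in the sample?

Consecutive selections differ by k = 30, so their inspector numbers differ by 30 mod 4 = 2.
gcd(30, 4) = 2, so the sample visits 4/2 = 2 distinct residues mod 4.
Start 27 is inspector 3; the inspectors hit are 1, 3.

2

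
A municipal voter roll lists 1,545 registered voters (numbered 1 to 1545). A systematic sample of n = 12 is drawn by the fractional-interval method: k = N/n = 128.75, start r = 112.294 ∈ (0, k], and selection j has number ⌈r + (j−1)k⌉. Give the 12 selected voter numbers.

113, 242, 370, 499, 628, 757, 885, 1014, 1143, 1272, 1400, 1529

j=1: r + 0k = 112.294 → ⌈·⌉ = 113
j=2: r + 1k = 241.044 → ⌈·⌉ = 242
j=3: r + 2k = 369.794 → ⌈·⌉ = 370
j=4: r + 3k = 498.544 → ⌈·⌉ = 499
j=5: r + 4k = 627.294 → ⌈·⌉ = 628
j=6: r + 5k = 756.044 → ⌈·⌉ = 757
j=7: r + 6k = 884.794 → ⌈·⌉ = 885
j=8: r + 7k = 1013.544 → ⌈·⌉ = 1014
j=9: r + 8k = 1142.294 → ⌈·⌉ = 1143
j=10: r + 9k = 1271.044 → ⌈·⌉ = 1272
j=11: r + 10k = 1399.794 → ⌈·⌉ = 1400
j=12: r + 11k = 1528.544 → ⌈·⌉ = 1529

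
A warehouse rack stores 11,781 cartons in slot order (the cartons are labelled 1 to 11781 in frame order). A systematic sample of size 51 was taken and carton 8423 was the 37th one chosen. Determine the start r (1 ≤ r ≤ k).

107

k = 11781/51 = 231
r = 8423 − (37−1)×231 = 8423 − 8316 = 107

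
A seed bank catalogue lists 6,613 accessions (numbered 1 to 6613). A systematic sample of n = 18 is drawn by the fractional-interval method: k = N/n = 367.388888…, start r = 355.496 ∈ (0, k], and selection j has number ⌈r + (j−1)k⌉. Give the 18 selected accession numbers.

j=1: r + 0k = 355.496 → ⌈·⌉ = 356
j=2: r + 1k = 722.884888… → ⌈·⌉ = 723
j=3: r + 2k = 1090.273777… → ⌈·⌉ = 1091
j=4: r + 3k = 1457.662666… → ⌈·⌉ = 1458
j=5: r + 4k = 1825.051555… → ⌈·⌉ = 1826
j=6: r + 5k = 2192.440444… → ⌈·⌉ = 2193
j=7: r + 6k = 2559.829333… → ⌈·⌉ = 2560
j=8: r + 7k = 2927.218222… → ⌈·⌉ = 2928
j=9: r + 8k = 3294.607111… → ⌈·⌉ = 3295
j=10: r + 9k = 3661.996 → ⌈·⌉ = 3662
j=11: r + 10k = 4029.384888… → ⌈·⌉ = 4030
j=12: r + 11k = 4396.773777… → ⌈·⌉ = 4397
j=13: r + 12k = 4764.162666… → ⌈·⌉ = 4765
j=14: r + 13k = 5131.551555… → ⌈·⌉ = 5132
j=15: r + 14k = 5498.940444… → ⌈·⌉ = 5499
j=16: r + 15k = 5866.329333… → ⌈·⌉ = 5867
j=17: r + 16k = 6233.718222… → ⌈·⌉ = 6234
j=18: r + 17k = 6601.107111… → ⌈·⌉ = 6602

356, 723, 1091, 1458, 1826, 2193, 2560, 2928, 3295, 3662, 4030, 4397, 4765, 5132, 5499, 5867, 6234, 6602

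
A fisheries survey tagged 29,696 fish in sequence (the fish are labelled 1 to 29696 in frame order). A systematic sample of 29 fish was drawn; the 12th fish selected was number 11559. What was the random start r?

295

k = 29696/29 = 1024
r = 11559 − (12−1)×1024 = 11559 − 11264 = 295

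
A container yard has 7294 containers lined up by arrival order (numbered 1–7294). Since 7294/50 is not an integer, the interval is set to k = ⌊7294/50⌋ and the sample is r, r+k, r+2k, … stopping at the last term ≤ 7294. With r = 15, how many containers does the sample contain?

51

k = ⌊7294/50⌋ = 145
Achieved size = ⌊(7294 − 15)/145⌋ + 1 = ⌊7279/145⌋ + 1 = 50 + 1 = 51
(last selection: 15 + 50×145 = 7265 ≤ 7294; next would be 7410 > 7294)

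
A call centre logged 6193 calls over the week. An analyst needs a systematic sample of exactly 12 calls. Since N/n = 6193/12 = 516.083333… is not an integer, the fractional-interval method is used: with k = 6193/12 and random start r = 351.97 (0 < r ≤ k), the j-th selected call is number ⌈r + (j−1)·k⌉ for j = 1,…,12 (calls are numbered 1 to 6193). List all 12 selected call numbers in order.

j=1: r + 0k = 351.97 → ⌈·⌉ = 352
j=2: r + 1k = 868.053333… → ⌈·⌉ = 869
j=3: r + 2k = 1384.136666… → ⌈·⌉ = 1385
j=4: r + 3k = 1900.22 → ⌈·⌉ = 1901
j=5: r + 4k = 2416.303333… → ⌈·⌉ = 2417
j=6: r + 5k = 2932.386666… → ⌈·⌉ = 2933
j=7: r + 6k = 3448.47 → ⌈·⌉ = 3449
j=8: r + 7k = 3964.553333… → ⌈·⌉ = 3965
j=9: r + 8k = 4480.636666… → ⌈·⌉ = 4481
j=10: r + 9k = 4996.72 → ⌈·⌉ = 4997
j=11: r + 10k = 5512.803333… → ⌈·⌉ = 5513
j=12: r + 11k = 6028.886666… → ⌈·⌉ = 6029

352, 869, 1385, 1901, 2417, 2933, 3449, 3965, 4481, 4997, 5513, 6029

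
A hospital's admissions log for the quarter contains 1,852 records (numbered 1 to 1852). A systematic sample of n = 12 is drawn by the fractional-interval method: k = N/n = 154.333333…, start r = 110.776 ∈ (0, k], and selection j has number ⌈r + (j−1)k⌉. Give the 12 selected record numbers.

111, 266, 420, 574, 729, 883, 1037, 1192, 1346, 1500, 1655, 1809

j=1: r + 0k = 110.776 → ⌈·⌉ = 111
j=2: r + 1k = 265.109333… → ⌈·⌉ = 266
j=3: r + 2k = 419.442666… → ⌈·⌉ = 420
j=4: r + 3k = 573.776 → ⌈·⌉ = 574
j=5: r + 4k = 728.109333… → ⌈·⌉ = 729
j=6: r + 5k = 882.442666… → ⌈·⌉ = 883
j=7: r + 6k = 1036.776 → ⌈·⌉ = 1037
j=8: r + 7k = 1191.109333… → ⌈·⌉ = 1192
j=9: r + 8k = 1345.442666… → ⌈·⌉ = 1346
j=10: r + 9k = 1499.776 → ⌈·⌉ = 1500
j=11: r + 10k = 1654.109333… → ⌈·⌉ = 1655
j=12: r + 11k = 1808.442666… → ⌈·⌉ = 1809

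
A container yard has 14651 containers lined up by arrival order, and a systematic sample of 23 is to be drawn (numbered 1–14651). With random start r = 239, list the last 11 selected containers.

7883, 8520, 9157, 9794, 10431, 11068, 11705, 12342, 12979, 13616, 14253

k = N/n = 14651/23 = 637
13th selection = 239 + 12×637 = 7883
14th: 7883 + 637 = 8520
15th: 8520 + 637 = 9157
16th: 9157 + 637 = 9794
17th: 9794 + 637 = 10431
18th: 10431 + 637 = 11068
19th: 11068 + 637 = 11705
20th: 11705 + 637 = 12342
21st: 12342 + 637 = 12979
22nd: 12979 + 637 = 13616
23rd: 13616 + 637 = 14253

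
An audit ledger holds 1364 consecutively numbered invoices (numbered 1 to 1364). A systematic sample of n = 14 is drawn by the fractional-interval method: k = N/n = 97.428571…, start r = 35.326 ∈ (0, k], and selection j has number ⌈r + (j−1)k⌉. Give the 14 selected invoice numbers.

36, 133, 231, 328, 426, 523, 620, 718, 815, 913, 1010, 1108, 1205, 1302

j=1: r + 0k = 35.326 → ⌈·⌉ = 36
j=2: r + 1k = 132.754571… → ⌈·⌉ = 133
j=3: r + 2k = 230.183142… → ⌈·⌉ = 231
j=4: r + 3k = 327.611714… → ⌈·⌉ = 328
j=5: r + 4k = 425.040285… → ⌈·⌉ = 426
j=6: r + 5k = 522.468857… → ⌈·⌉ = 523
j=7: r + 6k = 619.897428… → ⌈·⌉ = 620
j=8: r + 7k = 717.326 → ⌈·⌉ = 718
j=9: r + 8k = 814.754571… → ⌈·⌉ = 815
j=10: r + 9k = 912.183142… → ⌈·⌉ = 913
j=11: r + 10k = 1009.611714… → ⌈·⌉ = 1010
j=12: r + 11k = 1107.040285… → ⌈·⌉ = 1108
j=13: r + 12k = 1204.468857… → ⌈·⌉ = 1205
j=14: r + 13k = 1301.897428… → ⌈·⌉ = 1302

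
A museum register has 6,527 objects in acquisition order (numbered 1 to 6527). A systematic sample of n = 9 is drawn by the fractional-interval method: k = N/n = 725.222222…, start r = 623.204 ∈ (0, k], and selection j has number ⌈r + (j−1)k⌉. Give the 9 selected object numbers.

j=1: r + 0k = 623.204 → ⌈·⌉ = 624
j=2: r + 1k = 1348.426222… → ⌈·⌉ = 1349
j=3: r + 2k = 2073.648444… → ⌈·⌉ = 2074
j=4: r + 3k = 2798.870666… → ⌈·⌉ = 2799
j=5: r + 4k = 3524.092888… → ⌈·⌉ = 3525
j=6: r + 5k = 4249.315111… → ⌈·⌉ = 4250
j=7: r + 6k = 4974.537333… → ⌈·⌉ = 4975
j=8: r + 7k = 5699.759555… → ⌈·⌉ = 5700
j=9: r + 8k = 6424.981777… → ⌈·⌉ = 6425

624, 1349, 2074, 2799, 3525, 4250, 4975, 5700, 6425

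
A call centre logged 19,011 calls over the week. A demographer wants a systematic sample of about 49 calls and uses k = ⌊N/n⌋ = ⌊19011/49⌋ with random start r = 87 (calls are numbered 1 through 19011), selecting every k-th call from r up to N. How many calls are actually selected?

k = ⌊19011/49⌋ = 387
Achieved size = ⌊(19011 − 87)/387⌋ + 1 = ⌊18924/387⌋ + 1 = 48 + 1 = 49
(last selection: 87 + 48×387 = 18663 ≤ 19011; next would be 19050 > 19011)

49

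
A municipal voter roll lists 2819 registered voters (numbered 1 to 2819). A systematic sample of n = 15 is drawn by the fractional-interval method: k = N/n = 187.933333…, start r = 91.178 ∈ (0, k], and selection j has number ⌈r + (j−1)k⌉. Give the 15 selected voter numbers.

92, 280, 468, 655, 843, 1031, 1219, 1407, 1595, 1783, 1971, 2159, 2347, 2535, 2723

j=1: r + 0k = 91.178 → ⌈·⌉ = 92
j=2: r + 1k = 279.111333… → ⌈·⌉ = 280
j=3: r + 2k = 467.044666… → ⌈·⌉ = 468
j=4: r + 3k = 654.978 → ⌈·⌉ = 655
j=5: r + 4k = 842.911333… → ⌈·⌉ = 843
j=6: r + 5k = 1030.844666… → ⌈·⌉ = 1031
j=7: r + 6k = 1218.778 → ⌈·⌉ = 1219
j=8: r + 7k = 1406.711333… → ⌈·⌉ = 1407
j=9: r + 8k = 1594.644666… → ⌈·⌉ = 1595
j=10: r + 9k = 1782.578 → ⌈·⌉ = 1783
j=11: r + 10k = 1970.511333… → ⌈·⌉ = 1971
j=12: r + 11k = 2158.444666… → ⌈·⌉ = 2159
j=13: r + 12k = 2346.378 → ⌈·⌉ = 2347
j=14: r + 13k = 2534.311333… → ⌈·⌉ = 2535
j=15: r + 14k = 2722.244666… → ⌈·⌉ = 2723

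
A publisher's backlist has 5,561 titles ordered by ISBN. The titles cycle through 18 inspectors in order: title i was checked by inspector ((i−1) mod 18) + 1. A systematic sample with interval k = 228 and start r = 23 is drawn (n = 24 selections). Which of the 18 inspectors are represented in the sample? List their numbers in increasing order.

Consecutive selections differ by k = 228, so their inspector numbers differ by 228 mod 18 = 12.
gcd(228, 18) = 6, so the sample visits 18/6 = 3 distinct residues mod 18.
Start 23 is inspector 5; the inspectors hit are 5, 11, 17.

5, 11, 17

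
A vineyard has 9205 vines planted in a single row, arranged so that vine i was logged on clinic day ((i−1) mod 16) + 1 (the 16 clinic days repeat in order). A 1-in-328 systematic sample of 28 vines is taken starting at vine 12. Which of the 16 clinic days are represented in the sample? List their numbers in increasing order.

4, 12

Consecutive selections differ by k = 328, so their clinic day numbers differ by 328 mod 16 = 8.
gcd(328, 16) = 8, so the sample visits 16/8 = 2 distinct residues mod 16.
Start 12 is clinic day 12; the clinic days hit are 4, 12.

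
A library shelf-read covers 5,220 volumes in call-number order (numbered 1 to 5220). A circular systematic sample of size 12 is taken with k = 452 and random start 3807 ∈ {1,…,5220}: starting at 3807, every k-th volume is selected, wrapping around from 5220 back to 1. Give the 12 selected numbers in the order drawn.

3807, 4259, 4711, 5163, 395, 847, 1299, 1751, 2203, 2655, 3107, 3559

Selection 1: 3807
Selection 2: 3807 + 452 = 4259
Selection 3: 4259 + 452 = 4711
Selection 4: 4711 + 452 = 5163
Selection 5: 5163 + 452 = 5615 → 5615 − 5220 = 395
Selection 6: 395 + 452 = 847
Selection 7: 847 + 452 = 1299
Selection 8: 1299 + 452 = 1751
Selection 9: 1751 + 452 = 2203
Selection 10: 2203 + 452 = 2655
Selection 11: 2655 + 452 = 3107
Selection 12: 3107 + 452 = 3559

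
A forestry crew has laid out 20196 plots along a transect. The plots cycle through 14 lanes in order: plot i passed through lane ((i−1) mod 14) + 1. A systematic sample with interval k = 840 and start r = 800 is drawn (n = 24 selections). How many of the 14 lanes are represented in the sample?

Consecutive selections differ by k = 840, so their lane numbers differ by 840 mod 14 = 0.
gcd(840, 14) = 14, so the sample visits 14/14 = 1 distinct residues mod 14.
Start 800 is lane 2; the lanes hit are 2.

1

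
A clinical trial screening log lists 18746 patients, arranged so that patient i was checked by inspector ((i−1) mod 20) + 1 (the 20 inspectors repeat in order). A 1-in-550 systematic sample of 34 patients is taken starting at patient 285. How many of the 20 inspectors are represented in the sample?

Consecutive selections differ by k = 550, so their inspector numbers differ by 550 mod 20 = 10.
gcd(550, 20) = 10, so the sample visits 20/10 = 2 distinct residues mod 20.
Start 285 is inspector 5; the inspectors hit are 5, 15.

2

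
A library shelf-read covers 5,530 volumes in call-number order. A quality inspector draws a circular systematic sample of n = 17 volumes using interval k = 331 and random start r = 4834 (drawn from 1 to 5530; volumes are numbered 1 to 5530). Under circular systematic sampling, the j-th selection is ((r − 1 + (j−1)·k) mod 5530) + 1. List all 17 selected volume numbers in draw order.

4834, 5165, 5496, 297, 628, 959, 1290, 1621, 1952, 2283, 2614, 2945, 3276, 3607, 3938, 4269, 4600

Selection 1: 4834
Selection 2: 4834 + 331 = 5165
Selection 3: 5165 + 331 = 5496
Selection 4: 5496 + 331 = 5827 → 5827 − 5530 = 297
Selection 5: 297 + 331 = 628
Selection 6: 628 + 331 = 959
Selection 7: 959 + 331 = 1290
Selection 8: 1290 + 331 = 1621
Selection 9: 1621 + 331 = 1952
Selection 10: 1952 + 331 = 2283
Selection 11: 2283 + 331 = 2614
Selection 12: 2614 + 331 = 2945
Selection 13: 2945 + 331 = 3276
Selection 14: 3276 + 331 = 3607
Selection 15: 3607 + 331 = 3938
Selection 16: 3938 + 331 = 4269
Selection 17: 4269 + 331 = 4600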